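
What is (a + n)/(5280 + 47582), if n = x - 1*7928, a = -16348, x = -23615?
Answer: -47891/52862 ≈ -0.90596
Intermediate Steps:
n = -31543 (n = -23615 - 1*7928 = -23615 - 7928 = -31543)
(a + n)/(5280 + 47582) = (-16348 - 31543)/(5280 + 47582) = -47891/52862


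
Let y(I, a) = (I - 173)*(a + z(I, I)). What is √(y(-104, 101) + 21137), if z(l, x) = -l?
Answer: 8*I*√557 ≈ 188.81*I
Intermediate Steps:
y(I, a) = (-173 + I)*(a - I) (y(I, a) = (I - 173)*(a - I) = (-173 + I)*(a - I))
√(y(-104, 101) + 21137) = √((-1*(-104)² - 173*101 + 173*(-104) - 104*101) + 21137) = √((-1*10816 - 17473 - 17992 - 10504) + 21137) = √((-10816 - 17473 - 17992 - 10504) + 21137) = √(-56785 + 21137) = √(-35648) = 8*I*√557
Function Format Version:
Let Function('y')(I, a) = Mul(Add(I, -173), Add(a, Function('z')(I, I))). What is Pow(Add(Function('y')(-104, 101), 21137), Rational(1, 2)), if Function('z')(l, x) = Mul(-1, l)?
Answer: Mul(8, I, Pow(557, Rational(1, 2))) ≈ Mul(188.81, I)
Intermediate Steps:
Function('y')(I, a) = Mul(Add(-173, I), Add(a, Mul(-1, I))) (Function('y')(I, a) = Mul(Add(I, -173), Add(a, Mul(-1, I))) = Mul(Add(-173, I), Add(a, Mul(-1, I))))
Pow(Add(Function('y')(-104, 101), 21137), Rational(1, 2)) = Pow(Add(Add(Mul(-1, Pow(-104, 2)), Mul(-173, 101), Mul(173, -104), Mul(-104, 101)), 21137), Rational(1, 2)) = Pow(Add(Add(Mul(-1, 10816), -17473, -17992, -10504), 21137), Rational(1, 2)) = Pow(Add(Add(-10816, -17473, -17992, -10504), 21137), Rational(1, 2)) = Pow(Add(-56785, 21137), Rational(1, 2)) = Pow(-35648, Rational(1, 2)) = Mul(8, I, Pow(557, Rational(1, 2)))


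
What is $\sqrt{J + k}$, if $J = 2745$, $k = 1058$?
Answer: $\sqrt{3803} \approx 61.668$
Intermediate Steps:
$\sqrt{J + k} = \sqrt{2745 + 1058} = \sqrt{3803}$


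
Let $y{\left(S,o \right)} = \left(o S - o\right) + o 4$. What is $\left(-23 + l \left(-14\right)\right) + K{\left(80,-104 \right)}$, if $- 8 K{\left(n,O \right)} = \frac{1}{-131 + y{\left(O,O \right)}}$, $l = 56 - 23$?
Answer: $- \frac{40247241}{82984} \approx -485.0$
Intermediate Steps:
$y{\left(S,o \right)} = 3 o + S o$ ($y{\left(S,o \right)} = \left(S o - o\right) + 4 o = \left(- o + S o\right) + 4 o = 3 o + S o$)
$l = 33$ ($l = 56 - 23 = 33$)
$K{\left(n,O \right)} = - \frac{1}{8 \left(-131 + O \left(3 + O\right)\right)}$
$\left(-23 + l \left(-14\right)\right) + K{\left(80,-104 \right)} = \left(-23 + 33 \left(-14\right)\right) - \frac{1}{-1048 + 8 \left(-104\right) \left(3 - 104\right)} = \left(-23 - 462\right) - \frac{1}{-1048 + 8 \left(-104\right) \left(-101\right)} = -485 - \frac{1}{-1048 + 84032} = -485 - \frac{1}{82984} = - \frac{40247241}{82984}$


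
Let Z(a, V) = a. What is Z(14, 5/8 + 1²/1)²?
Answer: 196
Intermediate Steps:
Z(14, 5/8 + 1²/1)² = 14² = 196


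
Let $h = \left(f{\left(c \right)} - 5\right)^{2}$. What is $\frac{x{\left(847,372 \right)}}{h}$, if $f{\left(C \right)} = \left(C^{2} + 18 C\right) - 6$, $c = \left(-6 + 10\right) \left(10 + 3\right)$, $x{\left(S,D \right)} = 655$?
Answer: $\frac{655}{13169641} \approx 4.9736 \cdot 10^{-5}$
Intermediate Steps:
$c = 52$ ($c = 4 \cdot 13 = 52$)
$f{\left(C \right)} = -6 + C^{2} + 18 C$
$h = 13169641$ ($h = \left(\left(-6 + 52^{2} + 18 \cdot 52\right) - 5\right)^{2} = \left(\left(-6 + 2704 + 936\right) - 5\right)^{2} = \left(3634 - 5\right)^{2} = 3629^{2} = 13169641$)
$\frac{x{\left(847,372 \right)}}{h} = \frac{655}{13169641}$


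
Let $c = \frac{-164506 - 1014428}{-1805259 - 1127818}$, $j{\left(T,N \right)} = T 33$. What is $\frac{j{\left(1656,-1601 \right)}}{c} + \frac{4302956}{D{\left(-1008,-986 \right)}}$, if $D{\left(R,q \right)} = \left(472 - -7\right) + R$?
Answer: $\frac{577672549160}{4519247} \approx 1.2783 \cdot 10^{5}$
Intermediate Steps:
$j{\left(T,N \right)} = 33 T$
$D{\left(R,q \right)} = 479 + R$ ($D{\left(R,q \right)} = \left(472 + 7\right) + R = 479 + R$)
$c = \frac{1178934}{2933077}$ ($c = - \frac{1178934}{-2933077} = \left(-1178934\right) \left(- \frac{1}{2933077}\right) = \frac{1178934}{2933077} \approx 0.40194$)
$\frac{j{\left(1656,-1601 \right)}}{c} + \frac{4302956}{D{\left(-1008,-986 \right)}} = \frac{33 \cdot 1656}{\frac{1178934}{2933077}} + \frac{4302956}{479 - 1008} = 54648 \cdot \frac{2933077}{1178934} + \frac{4302956}{-529} = \frac{1161498492}{8543} + 4302956 \left(- \frac{1}{529}\right) = \frac{1161498492}{8543} - \frac{4302956}{529} = \frac{577672549160}{4519247}$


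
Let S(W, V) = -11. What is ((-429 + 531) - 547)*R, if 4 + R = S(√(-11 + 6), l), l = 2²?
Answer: 6675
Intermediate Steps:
l = 4
R = -15 (R = -4 - 11 = -15)
((-429 + 531) - 547)*R = ((-429 + 531) - 547)*(-15) = (102 - 547)*(-15) = -445*(-15) = 6675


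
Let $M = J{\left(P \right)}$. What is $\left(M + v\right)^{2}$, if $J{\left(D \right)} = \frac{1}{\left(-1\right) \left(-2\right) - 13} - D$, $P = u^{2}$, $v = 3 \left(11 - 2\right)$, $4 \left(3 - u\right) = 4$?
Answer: $\frac{63504}{121} \approx 524.83$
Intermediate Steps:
$u = 2$ ($u = 3 - 1 = 2$)
$v = 27$ ($v = 3 \cdot 9 = 27$)
$P = 4$ ($P = 2^{2} = 4$)
$J{\left(D \right)} = - \frac{1}{11} - D$ ($J{\left(D \right)} = \frac{1}{2 - 13} - D = \frac{1}{-11} - D = - \frac{1}{11} - D$)
$M = - \frac{45}{11}$ ($M = - \frac{1}{11} - 4 = - \frac{45}{11} \approx -4.0909$)
$\left(M + v\right)^{2} = \left(- \frac{45}{11} + 27\right)^{2} = \left(\frac{252}{11}\right)^{2} = \frac{63504}{121}$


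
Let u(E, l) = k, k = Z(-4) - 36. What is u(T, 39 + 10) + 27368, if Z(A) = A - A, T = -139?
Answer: 27332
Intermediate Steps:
Z(A) = 0
k = -36 (k = 0 - 36 = -36)
u(E, l) = -36
u(T, 39 + 10) + 27368 = -36 + 27368 = 27332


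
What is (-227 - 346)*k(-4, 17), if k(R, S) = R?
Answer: 2292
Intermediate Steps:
(-227 - 346)*k(-4, 17) = (-227 - 346)*(-4) = -573*(-4) = 2292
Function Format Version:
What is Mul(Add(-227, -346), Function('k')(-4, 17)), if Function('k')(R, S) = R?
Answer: 2292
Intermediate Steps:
Mul(Add(-227, -346), Function('k')(-4, 17)) = Mul(Add(-227, -346), -4) = Mul(-573, -4) = 2292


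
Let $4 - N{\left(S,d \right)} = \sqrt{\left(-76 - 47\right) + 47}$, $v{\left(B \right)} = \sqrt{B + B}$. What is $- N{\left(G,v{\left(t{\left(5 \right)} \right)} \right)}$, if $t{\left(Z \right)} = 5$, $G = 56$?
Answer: $-4 + 2 i \sqrt{19} \approx -4.0 + 8.7178 i$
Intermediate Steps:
$v{\left(B \right)} = \sqrt{2} \sqrt{B}$ ($v{\left(B \right)} = \sqrt{2 B} = \sqrt{2} \sqrt{B}$)
$N{\left(S,d \right)} = 4 - 2 i \sqrt{19}$ ($N{\left(S,d \right)} = 4 - \sqrt{\left(-76 - 47\right) + 47} = 4 - \sqrt{-123 + 47} = 4 - \sqrt{-76} = 4 - 2 i \sqrt{19}$)
$- N{\left(G,v{\left(t{\left(5 \right)} \right)} \right)} = - (4 - 2 i \sqrt{19}) = -4 + 2 i \sqrt{19}$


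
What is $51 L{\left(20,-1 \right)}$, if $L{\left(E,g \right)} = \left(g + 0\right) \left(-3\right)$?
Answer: $153$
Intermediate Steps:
$L{\left(E,g \right)} = - 3 g$ ($L{\left(E,g \right)} = g \left(-3\right) = - 3 g$)
$51 L{\left(20,-1 \right)} = 51 \left(\left(-3\right) \left(-1\right)\right) = 51 \cdot 3 = 153$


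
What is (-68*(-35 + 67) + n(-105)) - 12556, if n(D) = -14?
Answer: -14746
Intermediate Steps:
(-68*(-35 + 67) + n(-105)) - 12556 = (-68*(-35 + 67) - 14) - 12556 = (-68*32 - 14) - 12556 = (-1*2176 - 14) - 12556 = (-2176 - 14) - 12556 = -2190 - 12556 = -14746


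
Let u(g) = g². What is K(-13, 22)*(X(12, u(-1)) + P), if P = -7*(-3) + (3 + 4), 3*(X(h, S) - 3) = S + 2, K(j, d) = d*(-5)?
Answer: -3520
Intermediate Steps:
K(j, d) = -5*d
X(h, S) = 11/3 + S/3 (X(h, S) = 3 + (S + 2)/3 = 3 + (2 + S)/3 = 3 + (⅔ + S/3) = 11/3 + S/3)
P = 28 (P = 21 + 7 = 28)
K(-13, 22)*(X(12, u(-1)) + P) = (-5*22)*((11/3 + (⅓)*(-1)²) + 28) = -110*((11/3 + (⅓)*1) + 28) = -110*((11/3 + ⅓) + 28) = -110*(4 + 28) = -110*32 = -3520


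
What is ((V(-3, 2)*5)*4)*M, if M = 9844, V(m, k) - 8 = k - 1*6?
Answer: 787520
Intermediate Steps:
V(m, k) = 2 + k (V(m, k) = 8 + (k - 1*6) = 8 + (k - 6) = 8 + (-6 + k) = 2 + k)
((V(-3, 2)*5)*4)*M = (((2 + 2)*5)*4)*9844 = ((4*5)*4)*9844 = (20*4)*9844 = 80*9844 = 787520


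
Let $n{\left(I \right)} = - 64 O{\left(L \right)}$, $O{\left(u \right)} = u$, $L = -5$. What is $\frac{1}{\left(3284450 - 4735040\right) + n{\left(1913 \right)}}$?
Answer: $- \frac{1}{1450270} \approx -6.8953 \cdot 10^{-7}$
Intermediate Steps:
$n{\left(I \right)} = 320$ ($n{\left(I \right)} = \left(-64\right) \left(-5\right) = 320$)
$\frac{1}{\left(3284450 - 4735040\right) + n{\left(1913 \right)}} = \frac{1}{\left(3284450 - 4735040\right) + 320} = \frac{1}{-1450590 + 320} = \frac{1}{-1450270} = - \frac{1}{1450270}$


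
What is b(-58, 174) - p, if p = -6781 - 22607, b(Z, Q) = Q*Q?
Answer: 59664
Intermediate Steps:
b(Z, Q) = Q²
p = -29388
b(-58, 174) - p = 174² - 1*(-29388) = 30276 + 29388 = 59664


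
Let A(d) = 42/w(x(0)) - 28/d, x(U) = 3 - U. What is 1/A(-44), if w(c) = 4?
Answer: 22/245 ≈ 0.089796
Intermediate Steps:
A(d) = 21/2 - 28/d (A(d) = 42/4 - 28/d = 42*(¼) - 28/d = 21/2 - 28/d)
1/A(-44) = 1/(21/2 - 28/(-44)) = 1/(21/2 - 28*(-1/44)) = 1/(21/2 + 7/11) = 1/(245/22) = 22/245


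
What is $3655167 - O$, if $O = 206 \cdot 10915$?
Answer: $1406677$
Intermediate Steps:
$O = 2248490$
$3655167 - O = 3655167 - 2248490 = 1406677$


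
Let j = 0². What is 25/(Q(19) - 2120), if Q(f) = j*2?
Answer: -5/424 ≈ -0.011792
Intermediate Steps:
j = 0
Q(f) = 0 (Q(f) = 0*2 = 0)
25/(Q(19) - 2120) = 25/(0 - 2120) = 25/(-2120) = -1/2120*25 = -5/424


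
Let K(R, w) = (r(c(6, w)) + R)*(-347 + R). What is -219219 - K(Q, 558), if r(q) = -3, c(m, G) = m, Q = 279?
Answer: -200451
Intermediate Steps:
K(R, w) = (-347 + R)*(-3 + R) (K(R, w) = (-3 + R)*(-347 + R) = (-347 + R)*(-3 + R))
-219219 - K(Q, 558) = -219219 - (1041 + 279² - 350*279) = -219219 - (1041 + 77841 - 97650) = -219219 - 1*(-18768) = -219219 + 18768 = -200451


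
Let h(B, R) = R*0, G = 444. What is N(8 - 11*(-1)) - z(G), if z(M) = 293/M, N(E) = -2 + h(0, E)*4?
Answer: -1181/444 ≈ -2.6599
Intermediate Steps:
h(B, R) = 0
N(E) = -2 (N(E) = -2 + 0*4 = -2 + 0 = -2)
N(8 - 11*(-1)) - z(G) = -2 - 293/444 = -1181/444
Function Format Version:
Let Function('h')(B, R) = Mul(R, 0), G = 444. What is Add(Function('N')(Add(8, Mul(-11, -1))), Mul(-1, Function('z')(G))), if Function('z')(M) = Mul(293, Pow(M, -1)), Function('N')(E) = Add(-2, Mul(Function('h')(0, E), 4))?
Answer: Rational(-1181, 444) ≈ -2.6599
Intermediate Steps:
Function('h')(B, R) = 0
Function('N')(E) = -2 (Function('N')(E) = Add(-2, Mul(0, 4)) = Add(-2, 0) = -2)
Add(Function('N')(Add(8, Mul(-11, -1))), Mul(-1, Function('z')(G))) = Add(-2, Mul(-1, Mul(293, Pow(444, -1)))) = Add(-2, Mul(-1, Mul(293, Rational(1, 444)))) = Add(-2, Mul(-1, Rational(293, 444))) = Add(-2, Rational(-293, 444)) = Rational(-1181, 444)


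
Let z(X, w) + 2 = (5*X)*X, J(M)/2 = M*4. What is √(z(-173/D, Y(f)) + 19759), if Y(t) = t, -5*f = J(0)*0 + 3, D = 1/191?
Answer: √5459219002 ≈ 73887.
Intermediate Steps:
J(M) = 8*M (J(M) = 2*(M*4) = 2*(4*M) = 8*M)
D = 1/191 ≈ 0.0052356
f = -⅗ (f = -((8*0)*0 + 3)/5 = -(0*0 + 3)/5 = -(0 + 3)/5 = -⅕*3 = -⅗ ≈ -0.60000)
z(X, w) = -2 + 5*X² (z(X, w) = -2 + (5*X)*X = -2 + 5*X²)
√(z(-173/D, Y(f)) + 19759) = √((-2 + 5*(-173/1/191)²) + 19759) = √((-2 + 5*(-173*191)²) + 19759) = √((-2 + 5*(-33043)²) + 19759) = √((-2 + 5*1091839849) + 19759) = √((-2 + 5459199245) + 19759) = √(5459199243 + 19759) = √5459219002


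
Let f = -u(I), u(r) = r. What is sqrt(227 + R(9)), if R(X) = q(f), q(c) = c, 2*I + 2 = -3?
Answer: 3*sqrt(102)/2 ≈ 15.149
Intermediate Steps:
I = -5/2 (I = -1 + (1/2)*(-3) = -1 - 3/2 = -5/2 ≈ -2.5000)
f = 5/2 (f = -1*(-5/2) = 5/2 ≈ 2.5000)
R(X) = 5/2
sqrt(227 + R(9)) = sqrt(227 + 5/2) = sqrt(459/2) = 3*sqrt(102)/2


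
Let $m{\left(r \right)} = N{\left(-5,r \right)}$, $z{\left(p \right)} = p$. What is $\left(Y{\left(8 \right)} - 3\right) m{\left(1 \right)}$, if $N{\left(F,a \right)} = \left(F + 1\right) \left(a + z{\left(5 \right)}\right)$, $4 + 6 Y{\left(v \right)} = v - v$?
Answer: $88$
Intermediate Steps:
$Y{\left(v \right)} = - \frac{2}{3}$ ($Y{\left(v \right)} = - \frac{2}{3} + \frac{v - v}{6} = - \frac{2}{3} + \frac{1}{6} \cdot 0 = - \frac{2}{3} + 0 = - \frac{2}{3}$)
$N{\left(F,a \right)} = \left(1 + F\right) \left(5 + a\right)$ ($N{\left(F,a \right)} = \left(F + 1\right) \left(a + 5\right) = \left(1 + F\right) \left(5 + a\right)$)
$m{\left(r \right)} = -20 - 4 r$ ($m{\left(r \right)} = 5 + r + 5 \left(-5\right) - 5 r = 5 + r - 25 - 5 r = -20 - 4 r$)
$\left(Y{\left(8 \right)} - 3\right) m{\left(1 \right)} = \left(- \frac{2}{3} - 3\right) \left(-20 - 4\right) = - \frac{11 \left(-20 - 4\right)}{3} = \left(- \frac{11}{3}\right) \left(-24\right) = 88$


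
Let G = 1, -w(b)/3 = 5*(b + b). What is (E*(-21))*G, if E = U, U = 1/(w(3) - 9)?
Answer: 7/33 ≈ 0.21212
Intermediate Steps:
w(b) = -30*b (w(b) = -15*(b + b) = -15*2*b = -30*b)
U = -1/99 (U = 1/(-30*3 - 9) = 1/(-90 - 9) = 1/(-99) = -1/99 ≈ -0.010101)
E = -1/99 ≈ -0.010101
(E*(-21))*G = -1/99*(-21)*1 = (7/33)*1 = 7/33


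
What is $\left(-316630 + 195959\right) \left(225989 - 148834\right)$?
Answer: $-9310371005$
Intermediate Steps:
$\left(-316630 + 195959\right) \left(225989 - 148834\right) = \left(-120671\right) 77155 = -9310371005$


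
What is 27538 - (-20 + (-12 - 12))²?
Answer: 25602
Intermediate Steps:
27538 - (-20 + (-12 - 12))² = 27538 - (-20 - 24)² = 27538 - 1*(-44)² = 27538 - 1*1936 = 27538 - 1936 = 25602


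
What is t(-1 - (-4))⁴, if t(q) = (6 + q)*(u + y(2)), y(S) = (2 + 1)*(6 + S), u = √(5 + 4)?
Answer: 3486784401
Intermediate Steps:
u = 3 (u = √9 = 3)
y(S) = 18 + 3*S (y(S) = 3*(6 + S) = 18 + 3*S)
t(q) = 162 + 27*q (t(q) = (6 + q)*(3 + (18 + 3*2)) = (6 + q)*(3 + (18 + 6)) = (6 + q)*(3 + 24) = (6 + q)*27 = 162 + 27*q)
t(-1 - (-4))⁴ = (162 + 27*(-1 - (-4)))⁴ = (162 + 27*(-1 - 1*(-4)))⁴ = (162 + 27*(-1 + 4))⁴ = (162 + 27*3)⁴ = (162 + 81)⁴ = 243⁴ = 3486784401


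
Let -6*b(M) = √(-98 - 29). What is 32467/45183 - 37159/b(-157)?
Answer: 32467/45183 - 222954*I*√127/127 ≈ 0.71857 - 19784.0*I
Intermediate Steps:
b(M) = -I*√127/6 (b(M) = -√(-98 - 29)/6 = -I*√127/6)
32467/45183 - 37159/b(-157) = 32467/45183 - 37159*6*I*√127/127 = 32467*(1/45183) - 222954*I*√127/127 = 32467/45183 - 222954*I*√127/127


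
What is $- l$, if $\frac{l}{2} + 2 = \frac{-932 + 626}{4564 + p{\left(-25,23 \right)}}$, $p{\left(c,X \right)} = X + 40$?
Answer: $\frac{19120}{4627} \approx 4.1323$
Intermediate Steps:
$p{\left(c,X \right)} = 40 + X$
$l = - \frac{19120}{4627}$ ($l = -4 + 2 \frac{-932 + 626}{4564 + \left(40 + 23\right)} = -4 + 2 \left(- \frac{306}{4564 + 63}\right) = -4 + 2 \left(- \frac{306}{4627}\right) = -4 - \frac{612}{4627} = - \frac{19120}{4627} \approx -4.1323$)
$- l = \left(-1\right) \left(- \frac{19120}{4627}\right) = \frac{19120}{4627}$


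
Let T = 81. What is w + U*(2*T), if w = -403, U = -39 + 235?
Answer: 31349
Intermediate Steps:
U = 196
w + U*(2*T) = -403 + 196*(2*81) = -403 + 196*162 = -403 + 31752 = 31349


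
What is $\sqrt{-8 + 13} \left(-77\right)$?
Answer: $- 77 \sqrt{5} \approx -172.18$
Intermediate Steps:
$\sqrt{-8 + 13} \left(-77\right) = \sqrt{5} \left(-77\right) = - 77 \sqrt{5}$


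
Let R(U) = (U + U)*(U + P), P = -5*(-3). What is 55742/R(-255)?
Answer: 27871/61200 ≈ 0.45541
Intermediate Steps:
P = 15
R(U) = 2*U*(15 + U) (R(U) = (U + U)*(U + 15) = (2*U)*(15 + U) = 2*U*(15 + U))
55742/R(-255) = 55742/((2*(-255)*(15 - 255))) = 55742/((2*(-255)*(-240))) = 55742/122400 = 55742*(1/122400) = 27871/61200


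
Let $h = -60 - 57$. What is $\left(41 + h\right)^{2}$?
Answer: $5776$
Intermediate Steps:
$h = -117$ ($h = -60 - 57 = -117$)
$\left(41 + h\right)^{2} = \left(41 - 117\right)^{2} = \left(-76\right)^{2} = 5776$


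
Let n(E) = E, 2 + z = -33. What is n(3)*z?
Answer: -105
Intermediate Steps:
z = -35 (z = -2 - 33 = -35)
n(3)*z = 3*(-35) = -105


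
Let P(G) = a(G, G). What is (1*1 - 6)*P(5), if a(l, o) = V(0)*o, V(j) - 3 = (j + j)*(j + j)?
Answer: -75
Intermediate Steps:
V(j) = 3 + 4*j**2 (V(j) = 3 + (j + j)*(j + j) = 3 + (2*j)*(2*j) = 3 + 4*j**2)
a(l, o) = 3*o (a(l, o) = (3 + 4*0**2)*o = (3 + 4*0)*o = (3 + 0)*o = 3*o)
P(G) = 3*G
(1*1 - 6)*P(5) = (1*1 - 6)*(3*5) = (1 - 6)*15 = -5*15 = -75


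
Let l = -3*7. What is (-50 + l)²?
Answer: 5041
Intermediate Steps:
l = -21
(-50 + l)² = (-50 - 21)² = (-71)² = 5041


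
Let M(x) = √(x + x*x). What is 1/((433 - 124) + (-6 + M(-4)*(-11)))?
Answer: 101/30119 + 22*√3/90357 ≈ 0.0037751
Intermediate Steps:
M(x) = √(x + x²)
1/((433 - 124) + (-6 + M(-4)*(-11))) = 1/((433 - 124) + (-6 + √(-4*(1 - 4))*(-11))) = 1/(309 + (-6 + √(-4*(-3))*(-11))) = 1/(309 + (-6 + √12*(-11))) = 1/(309 + (-6 + (2*√3)*(-11))) = 1/(309 + (-6 - 22*√3)) = 1/(303 - 22*√3)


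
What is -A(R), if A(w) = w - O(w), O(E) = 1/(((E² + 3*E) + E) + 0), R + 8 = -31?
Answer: 53236/1365 ≈ 39.001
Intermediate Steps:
R = -39 (R = -8 - 31 = -39)
O(E) = 1/(E² + 4*E) (O(E) = 1/((E² + 4*E) + 0) = 1/(E² + 4*E))
A(w) = w - 1/(w*(4 + w))
-A(R) = -(-39 - 1/(-39*(4 - 39))) = -(-39 - 1*(-1/39)/(-35)) = -(-39 - 1*(-1/39)*(-1/35)) = -(-39 - 1/1365) = -1*(-53236/1365) = 53236/1365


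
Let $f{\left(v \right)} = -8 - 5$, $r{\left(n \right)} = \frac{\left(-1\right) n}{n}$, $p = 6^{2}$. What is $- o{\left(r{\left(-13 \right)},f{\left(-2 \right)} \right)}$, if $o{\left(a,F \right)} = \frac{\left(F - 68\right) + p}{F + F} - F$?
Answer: $- \frac{383}{26} \approx -14.731$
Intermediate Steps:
$p = 36$
$r{\left(n \right)} = -1$
$f{\left(v \right)} = -13$ ($f{\left(v \right)} = -8 - 5 = -13$)
$o{\left(a,F \right)} = - F + \frac{-32 + F}{2 F}$ ($o{\left(a,F \right)} = \frac{\left(F - 68\right) + 36}{F + F} - F = \frac{\left(F - 68\right) + 36}{2 F} - F = \left(\left(-68 + F\right) + 36\right) \frac{1}{2 F} - F = \left(-32 + F\right) \frac{1}{2 F} - F = \frac{-32 + F}{2 F} - F = - F + \frac{-32 + F}{2 F}$)
$- o{\left(r{\left(-13 \right)},f{\left(-2 \right)} \right)} = - (\frac{1}{2} - -13 - \frac{16}{-13}) = - (\frac{1}{2} + 13 - - \frac{16}{13}) = - (\frac{1}{2} + 13 + \frac{16}{13}) = \left(-1\right) \frac{383}{26} = - \frac{383}{26}$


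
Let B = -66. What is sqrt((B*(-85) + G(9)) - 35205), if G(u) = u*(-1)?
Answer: 2*I*sqrt(7401) ≈ 172.06*I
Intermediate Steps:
G(u) = -u
sqrt((B*(-85) + G(9)) - 35205) = sqrt((-66*(-85) - 1*9) - 35205) = sqrt((5610 - 9) - 35205) = sqrt(5601 - 35205) = sqrt(-29604) = 2*I*sqrt(7401)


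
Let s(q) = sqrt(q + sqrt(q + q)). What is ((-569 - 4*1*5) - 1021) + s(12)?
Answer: -1610 + sqrt(12 + 2*sqrt(6)) ≈ -1605.9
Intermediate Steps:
s(q) = sqrt(q + sqrt(2)*sqrt(q)) (s(q) = sqrt(q + sqrt(2*q)) = sqrt(q + sqrt(2)*sqrt(q)))
((-569 - 4*1*5) - 1021) + s(12) = ((-569 - 4*1*5) - 1021) + sqrt(12 + sqrt(2)*sqrt(12)) = ((-569 - 4*5) - 1021) + sqrt(12 + sqrt(2)*(2*sqrt(3))) = ((-569 - 20) - 1021) + sqrt(12 + 2*sqrt(6)) = (-589 - 1021) + sqrt(12 + 2*sqrt(6)) = -1610 + sqrt(12 + 2*sqrt(6))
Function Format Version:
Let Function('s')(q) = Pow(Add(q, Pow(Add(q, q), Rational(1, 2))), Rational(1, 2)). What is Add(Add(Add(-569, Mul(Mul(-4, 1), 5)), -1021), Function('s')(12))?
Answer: Add(-1610, Pow(Add(12, Mul(2, Pow(6, Rational(1, 2)))), Rational(1, 2))) ≈ -1605.9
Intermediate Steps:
Function('s')(q) = Pow(Add(q, Mul(Pow(2, Rational(1, 2)), Pow(q, Rational(1, 2)))), Rational(1, 2)) (Function('s')(q) = Pow(Add(q, Pow(Mul(2, q), Rational(1, 2))), Rational(1, 2)) = Pow(Add(q, Mul(Pow(2, Rational(1, 2)), Pow(q, Rational(1, 2)))), Rational(1, 2)))
Add(Add(Add(-569, Mul(Mul(-4, 1), 5)), -1021), Function('s')(12)) = Add(Add(Add(-569, Mul(Mul(-4, 1), 5)), -1021), Pow(Add(12, Mul(Pow(2, Rational(1, 2)), Pow(12, Rational(1, 2)))), Rational(1, 2))) = Add(Add(Add(-569, Mul(-4, 5)), -1021), Pow(Add(12, Mul(Pow(2, Rational(1, 2)), Mul(2, Pow(3, Rational(1, 2))))), Rational(1, 2))) = Add(Add(Add(-569, -20), -1021), Pow(Add(12, Mul(2, Pow(6, Rational(1, 2)))), Rational(1, 2))) = Add(Add(-589, -1021), Pow(Add(12, Mul(2, Pow(6, Rational(1, 2)))), Rational(1, 2))) = Add(-1610, Pow(Add(12, Mul(2, Pow(6, Rational(1, 2)))), Rational(1, 2)))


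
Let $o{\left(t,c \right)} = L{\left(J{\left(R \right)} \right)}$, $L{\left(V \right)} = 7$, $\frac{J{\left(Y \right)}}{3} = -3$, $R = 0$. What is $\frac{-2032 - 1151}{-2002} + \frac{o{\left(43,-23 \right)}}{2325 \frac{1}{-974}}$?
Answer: $- \frac{6249161}{4654650} \approx -1.3426$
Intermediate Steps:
$J{\left(Y \right)} = -9$ ($J{\left(Y \right)} = 3 \left(-3\right) = -9$)
$o{\left(t,c \right)} = 7$
$\frac{-2032 - 1151}{-2002} + \frac{o{\left(43,-23 \right)}}{2325 \frac{1}{-974}} = \frac{-2032 - 1151}{-2002} + \frac{7}{2325 \frac{1}{-974}} = \left(-3183\right) \left(- \frac{1}{2002}\right) + \frac{7}{2325 \left(- \frac{1}{974}\right)} = \frac{3183}{2002} + \frac{7}{- \frac{2325}{974}} = \frac{3183}{2002} + 7 \left(- \frac{974}{2325}\right) = \frac{3183}{2002} - \frac{6818}{2325} = - \frac{6249161}{4654650}$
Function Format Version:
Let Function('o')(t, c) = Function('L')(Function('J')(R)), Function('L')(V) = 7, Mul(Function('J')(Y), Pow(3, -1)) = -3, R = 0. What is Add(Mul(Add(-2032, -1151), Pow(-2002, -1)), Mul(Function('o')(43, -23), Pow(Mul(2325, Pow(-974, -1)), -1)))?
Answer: Rational(-6249161, 4654650) ≈ -1.3426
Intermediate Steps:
Function('J')(Y) = -9 (Function('J')(Y) = Mul(3, -3) = -9)
Function('o')(t, c) = 7
Add(Mul(Add(-2032, -1151), Pow(-2002, -1)), Mul(Function('o')(43, -23), Pow(Mul(2325, Pow(-974, -1)), -1))) = Add(Mul(Add(-2032, -1151), Pow(-2002, -1)), Mul(7, Pow(Mul(2325, Pow(-974, -1)), -1))) = Add(Mul(-3183, Rational(-1, 2002)), Mul(7, Pow(Mul(2325, Rational(-1, 974)), -1))) = Add(Rational(3183, 2002), Mul(7, Pow(Rational(-2325, 974), -1))) = Add(Rational(3183, 2002), Mul(7, Rational(-974, 2325))) = Add(Rational(3183, 2002), Rational(-6818, 2325)) = Rational(-6249161, 4654650)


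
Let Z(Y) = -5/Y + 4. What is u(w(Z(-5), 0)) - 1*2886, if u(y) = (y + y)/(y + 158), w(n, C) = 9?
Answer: -481944/167 ≈ -2885.9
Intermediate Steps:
Z(Y) = 4 - 5/Y
u(y) = 2*y/(158 + y) (u(y) = (2*y)/(158 + y) = 2*y/(158 + y))
u(w(Z(-5), 0)) - 1*2886 = 2*9/(158 + 9) - 1*2886 = 2*9/167 - 2886 = 2*9*(1/167) - 2886 = 18/167 - 2886 = -481944/167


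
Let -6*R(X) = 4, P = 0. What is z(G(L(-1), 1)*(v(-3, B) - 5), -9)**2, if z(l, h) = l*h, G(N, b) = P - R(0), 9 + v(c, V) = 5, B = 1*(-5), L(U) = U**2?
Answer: 2916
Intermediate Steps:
R(X) = -2/3 (R(X) = -1/6*4 = -2/3)
B = -5
v(c, V) = -4 (v(c, V) = -9 + 5 = -4)
G(N, b) = 2/3 (G(N, b) = 0 - 1*(-2/3) = 0 + 2/3 = 2/3)
z(l, h) = h*l
z(G(L(-1), 1)*(v(-3, B) - 5), -9)**2 = (-6*(-4 - 5))**2 = (-6*(-9))**2 = (-9*(-6))**2 = 54**2 = 2916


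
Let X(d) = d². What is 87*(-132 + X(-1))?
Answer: -11397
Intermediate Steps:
87*(-132 + X(-1)) = 87*(-132 + (-1)²) = 87*(-132 + 1) = 87*(-131) = -11397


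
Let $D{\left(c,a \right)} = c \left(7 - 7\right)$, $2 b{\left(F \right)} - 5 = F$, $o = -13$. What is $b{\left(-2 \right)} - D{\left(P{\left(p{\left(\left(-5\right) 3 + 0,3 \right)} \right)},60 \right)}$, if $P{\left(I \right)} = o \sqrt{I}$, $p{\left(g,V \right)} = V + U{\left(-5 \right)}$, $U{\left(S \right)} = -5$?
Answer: $\frac{3}{2} \approx 1.5$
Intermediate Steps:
$b{\left(F \right)} = \frac{5}{2} + \frac{F}{2}$
$p{\left(g,V \right)} = -5 + V$ ($p{\left(g,V \right)} = V - 5 = -5 + V$)
$P{\left(I \right)} = - 13 \sqrt{I}$
$D{\left(c,a \right)} = 0$ ($D{\left(c,a \right)} = c 0 = 0$)
$b{\left(-2 \right)} - D{\left(P{\left(p{\left(\left(-5\right) 3 + 0,3 \right)} \right)},60 \right)} = \left(\frac{5}{2} + \frac{1}{2} \left(-2\right)\right) - 0 = \left(\frac{5}{2} - 1\right) + 0 = \frac{3}{2} + 0 = \frac{3}{2}$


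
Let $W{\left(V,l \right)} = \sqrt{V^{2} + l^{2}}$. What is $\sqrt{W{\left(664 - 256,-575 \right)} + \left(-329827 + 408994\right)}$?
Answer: $\sqrt{79167 + \sqrt{497089}} \approx 282.62$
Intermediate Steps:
$\sqrt{W{\left(664 - 256,-575 \right)} + \left(-329827 + 408994\right)} = \sqrt{\sqrt{\left(664 - 256\right)^{2} + \left(-575\right)^{2}} + \left(-329827 + 408994\right)} = \sqrt{\sqrt{\left(664 - 256\right)^{2} + 330625} + 79167} = \sqrt{\sqrt{408^{2} + 330625} + 79167} = \sqrt{\sqrt{166464 + 330625} + 79167} = \sqrt{\sqrt{497089} + 79167} = \sqrt{79167 + \sqrt{497089}}$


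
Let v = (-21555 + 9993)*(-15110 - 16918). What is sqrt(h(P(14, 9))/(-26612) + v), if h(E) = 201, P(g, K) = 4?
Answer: sqrt(65562849865446843)/13306 ≈ 19243.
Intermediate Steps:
v = 370307736 (v = -11562*(-32028) = 370307736)
sqrt(h(P(14, 9))/(-26612) + v) = sqrt(201/(-26612) + 370307736) = sqrt(201*(-1/26612) + 370307736) = sqrt(-201/26612 + 370307736) = sqrt(9854629470231/26612) = sqrt(65562849865446843)/13306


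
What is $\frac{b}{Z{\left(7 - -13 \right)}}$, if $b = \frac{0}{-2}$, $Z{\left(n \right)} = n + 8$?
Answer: $0$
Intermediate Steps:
$Z{\left(n \right)} = 8 + n$
$b = 0$ ($b = 0 \left(- \frac{1}{2}\right) = 0$)
$\frac{b}{Z{\left(7 - -13 \right)}} = \frac{1}{8 + \left(7 - -13\right)} 0 = \frac{1}{8 + \left(7 + 13\right)} 0 = \frac{1}{8 + 20} \cdot 0 = \frac{1}{28} \cdot 0 = 0$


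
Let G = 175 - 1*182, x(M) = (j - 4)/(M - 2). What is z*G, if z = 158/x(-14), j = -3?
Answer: -2528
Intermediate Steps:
x(M) = -7/(-2 + M) (x(M) = (-3 - 4)/(M - 2) = -7/(-2 + M))
G = -7 (G = 175 - 182 = -7)
z = 2528/7 (z = 158/((-7/(-2 - 14))) = 158/((-7/(-16))) = 158/((-7*(-1/16))) = 158/(7/16) = 158*(16/7) = 2528/7 ≈ 361.14)
z*G = (2528/7)*(-7) = -2528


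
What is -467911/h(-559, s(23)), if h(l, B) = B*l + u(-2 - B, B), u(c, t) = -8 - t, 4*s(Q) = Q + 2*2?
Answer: 467911/3788 ≈ 123.52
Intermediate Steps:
s(Q) = 1 + Q/4 (s(Q) = (Q + 2*2)/4 = (Q + 4)/4 = (4 + Q)/4 = 1 + Q/4)
h(l, B) = -8 - B + B*l (h(l, B) = B*l + (-8 - B) = -8 - B + B*l)
-467911/h(-559, s(23)) = -467911/(-8 - (1 + (¼)*23) + (1 + (¼)*23)*(-559)) = -467911/(-8 - (1 + 23/4) + (1 + 23/4)*(-559)) = -467911/(-8 - 1*27/4 + (27/4)*(-559)) = -467911/(-8 - 27/4 - 15093/4) = -467911/(-3788) = -467911*(-1/3788) = 467911/3788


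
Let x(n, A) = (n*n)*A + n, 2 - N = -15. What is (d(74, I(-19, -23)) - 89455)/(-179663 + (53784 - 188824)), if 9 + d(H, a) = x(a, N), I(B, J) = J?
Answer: 80494/314703 ≈ 0.25578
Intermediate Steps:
N = 17 (N = 2 - 1*(-15) = 2 + 15 = 17)
x(n, A) = n + A*n**2 (x(n, A) = n**2*A + n = A*n**2 + n = n + A*n**2)
d(H, a) = -9 + a*(1 + 17*a)
(d(74, I(-19, -23)) - 89455)/(-179663 + (53784 - 188824)) = ((-9 - 23*(1 + 17*(-23))) - 89455)/(-179663 + (53784 - 188824)) = ((-9 - 23*(1 - 391)) - 89455)/(-179663 - 135040) = ((-9 - 23*(-390)) - 89455)/(-314703) = ((-9 + 8970) - 89455)*(-1/314703) = (8961 - 89455)*(-1/314703) = -80494*(-1/314703) = 80494/314703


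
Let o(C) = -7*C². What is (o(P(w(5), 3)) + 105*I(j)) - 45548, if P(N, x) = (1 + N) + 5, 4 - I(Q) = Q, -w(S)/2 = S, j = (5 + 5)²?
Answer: -55740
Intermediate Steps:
j = 100 (j = 10² = 100)
w(S) = -2*S
I(Q) = 4 - Q
P(N, x) = 6 + N
(o(P(w(5), 3)) + 105*I(j)) - 45548 = (-7*(6 - 2*5)² + 105*(4 - 1*100)) - 45548 = (-7*(6 - 10)² + 105*(4 - 100)) - 45548 = (-7*(-4)² + 105*(-96)) - 45548 = (-7*16 - 10080) - 45548 = (-112 - 10080) - 45548 = -10192 - 45548 = -55740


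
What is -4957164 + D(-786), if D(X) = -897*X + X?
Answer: -4252908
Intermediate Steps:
D(X) = -896*X
-4957164 + D(-786) = -4957164 - 896*(-786) = -4957164 + 704256 = -4252908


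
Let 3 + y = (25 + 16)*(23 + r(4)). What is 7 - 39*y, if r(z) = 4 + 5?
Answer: -51044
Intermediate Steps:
r(z) = 9
y = 1309 (y = -3 + (25 + 16)*(23 + 9) = -3 + 41*32 = -3 + 1312 = 1309)
7 - 39*y = 7 - 39*1309 = 7 - 51051 = -51044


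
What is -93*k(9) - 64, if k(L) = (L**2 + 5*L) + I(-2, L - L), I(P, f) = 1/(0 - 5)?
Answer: -58817/5 ≈ -11763.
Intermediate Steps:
I(P, f) = -1/5 (I(P, f) = 1/(-5) = -1/5)
k(L) = -1/5 + L**2 + 5*L (k(L) = (L**2 + 5*L) - 1/5 = -1/5 + L**2 + 5*L)
-93*k(9) - 64 = -93*(-1/5 + 9**2 + 5*9) - 64 = -93*(-1/5 + 81 + 45) - 64 = -93*629/5 - 64 = -58497/5 - 64 = -58817/5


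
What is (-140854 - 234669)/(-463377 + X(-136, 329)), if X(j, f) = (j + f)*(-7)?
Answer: 375523/464728 ≈ 0.80805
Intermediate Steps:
X(j, f) = -7*f - 7*j (X(j, f) = (f + j)*(-7) = -7*f - 7*j)
(-140854 - 234669)/(-463377 + X(-136, 329)) = (-140854 - 234669)/(-463377 + (-7*329 - 7*(-136))) = -375523/(-463377 + (-2303 + 952)) = -375523/(-463377 - 1351) = -375523/(-464728) = -375523*(-1/464728) = 375523/464728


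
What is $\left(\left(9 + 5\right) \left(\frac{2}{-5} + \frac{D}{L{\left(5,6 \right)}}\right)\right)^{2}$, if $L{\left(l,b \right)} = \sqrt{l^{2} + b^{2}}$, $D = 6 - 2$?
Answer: $\frac{126224}{1525} - \frac{3136 \sqrt{61}}{305} \approx 2.4651$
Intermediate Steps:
$D = 4$
$L{\left(l,b \right)} = \sqrt{b^{2} + l^{2}}$
$\left(\left(9 + 5\right) \left(\frac{2}{-5} + \frac{D}{L{\left(5,6 \right)}}\right)\right)^{2} = \left(\left(9 + 5\right) \left(\frac{2}{-5} + \frac{4}{\sqrt{6^{2} + 5^{2}}}\right)\right)^{2} = \left(14 \left(2 \left(- \frac{1}{5}\right) + \frac{4}{\sqrt{36 + 25}}\right)\right)^{2} = \left(14 \left(- \frac{2}{5} + \frac{4}{\sqrt{61}}\right)\right)^{2} = \left(14 \left(- \frac{2}{5} + 4 \frac{\sqrt{61}}{61}\right)\right)^{2} = \left(14 \left(- \frac{2}{5} + \frac{4 \sqrt{61}}{61}\right)\right)^{2} = \left(- \frac{28}{5} + \frac{56 \sqrt{61}}{61}\right)^{2}$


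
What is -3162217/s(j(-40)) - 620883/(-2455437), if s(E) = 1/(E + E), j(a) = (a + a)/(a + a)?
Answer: -5176416208925/818479 ≈ -6.3244e+6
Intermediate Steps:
j(a) = 1 (j(a) = (2*a)/((2*a)) = (2*a)*(1/(2*a)) = 1)
s(E) = 1/(2*E)
-3162217/s(j(-40)) - 620883/(-2455437) = -3162217/((½)/1) - 620883/(-2455437) = -3162217/((½)*1) - 620883*(-1/2455437) = -3162217/½ + 206961/818479 = -3162217*2 + 206961/818479 = -6324434 + 206961/818479 = -5176416208925/818479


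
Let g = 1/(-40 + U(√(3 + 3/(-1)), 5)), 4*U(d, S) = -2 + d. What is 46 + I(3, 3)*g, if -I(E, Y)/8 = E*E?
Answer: 430/9 ≈ 47.778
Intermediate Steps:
I(E, Y) = -8*E² (I(E, Y) = -8*E*E = -8*E²)
U(d, S) = -½ + d/4 (U(d, S) = (-2 + d)/4 = -½ + d/4)
g = -2/81 (g = 1/(-40 + (-½ + √(3 + 3/(-1))/4)) = 1/(-40 + (-½ + √(3 + 3*(-1))/4)) = 1/(-40 + (-½ + √(3 - 3)/4)) = 1/(-40 + (-½ + √0/4)) = 1/(-40 + (-½ + (¼)*0)) = 1/(-40 + (-½ + 0)) = 1/(-40 - ½) = 1/(-81/2) = -2/81 ≈ -0.024691)
46 + I(3, 3)*g = 46 - 8*3²*(-2/81) = 46 - 8*9*(-2/81) = 46 - 72*(-2/81) = 46 + 16/9 = 430/9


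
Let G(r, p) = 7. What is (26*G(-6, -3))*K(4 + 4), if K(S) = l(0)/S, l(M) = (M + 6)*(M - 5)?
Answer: -1365/2 ≈ -682.50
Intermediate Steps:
l(M) = (-5 + M)*(6 + M) (l(M) = (6 + M)*(-5 + M) = (-5 + M)*(6 + M))
K(S) = -30/S (K(S) = (-30 + 0 + 0**2)/S = (-30 + 0 + 0)/S = -30/S)
(26*G(-6, -3))*K(4 + 4) = (26*7)*(-30/(4 + 4)) = 182*(-30/8) = 182*(-30*1/8) = 182*(-15/4) = -1365/2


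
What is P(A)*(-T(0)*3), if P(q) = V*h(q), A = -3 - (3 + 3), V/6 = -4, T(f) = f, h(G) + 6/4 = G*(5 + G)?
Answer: 0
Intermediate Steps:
h(G) = -3/2 + G*(5 + G)
V = -24 (V = 6*(-4) = -24)
A = -9 (A = -3 - 1*6 = -3 - 6 = -9)
P(q) = 36 - 120*q - 24*q² (P(q) = -24*(-3/2 + q² + 5*q) = 36 - 120*q - 24*q²)
P(A)*(-T(0)*3) = (36 - 120*(-9) - 24*(-9)²)*(-1*0*3) = (36 + 1080 - 24*81)*(0*3) = (36 + 1080 - 1944)*0 = -828*0 = 0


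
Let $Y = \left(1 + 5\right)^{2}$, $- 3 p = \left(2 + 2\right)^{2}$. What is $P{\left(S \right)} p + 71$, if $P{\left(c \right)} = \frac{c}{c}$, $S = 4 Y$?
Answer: $\frac{197}{3} \approx 65.667$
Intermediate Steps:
$p = - \frac{16}{3}$ ($p = - \frac{\left(2 + 2\right)^{2}}{3} = - \frac{4^{2}}{3} = \left(- \frac{1}{3}\right) 16 = - \frac{16}{3} \approx -5.3333$)
$Y = 36$ ($Y = 6^{2} = 36$)
$S = 144$ ($S = 4 \cdot 36 = 144$)
$P{\left(c \right)} = 1$
$P{\left(S \right)} p + 71 = 1 \left(- \frac{16}{3}\right) + 71 = - \frac{16}{3} + 71 = \frac{197}{3}$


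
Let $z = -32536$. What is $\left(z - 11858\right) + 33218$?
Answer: $-11176$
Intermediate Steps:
$\left(z - 11858\right) + 33218 = \left(-32536 - 11858\right) + 33218 = -44394 + 33218 = -11176$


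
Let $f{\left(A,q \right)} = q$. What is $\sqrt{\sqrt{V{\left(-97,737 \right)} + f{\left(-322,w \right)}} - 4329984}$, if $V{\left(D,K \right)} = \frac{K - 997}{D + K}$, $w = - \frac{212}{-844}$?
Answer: $\frac{\sqrt{-3084403482624 + 422 i \sqrt{441834}}}{844} \approx 9.462 \cdot 10^{-5} + 2080.9 i$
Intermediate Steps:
$w = \frac{53}{211}$ ($w = \left(-212\right) \left(- \frac{1}{844}\right) = \frac{53}{211} \approx 0.25118$)
$V{\left(D,K \right)} = \frac{-997 + K}{D + K}$
$\sqrt{\sqrt{V{\left(-97,737 \right)} + f{\left(-322,w \right)}} - 4329984} = \sqrt{\sqrt{\frac{-997 + 737}{-97 + 737} + \frac{53}{211}} - 4329984} = \sqrt{\sqrt{\frac{1}{640} \left(-260\right) + \frac{53}{211}} - 4329984} = \sqrt{\sqrt{- \frac{13}{32} + \frac{53}{211}} - 4329984} = \sqrt{\sqrt{- \frac{1047}{6752}} - 4329984} = \sqrt{\frac{i \sqrt{441834}}{1688} - 4329984} = \sqrt{-4329984 + \frac{i \sqrt{441834}}{1688}}$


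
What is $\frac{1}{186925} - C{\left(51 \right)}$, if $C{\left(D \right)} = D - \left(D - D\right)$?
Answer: $- \frac{9533174}{186925} \approx -51.0$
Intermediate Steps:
$C{\left(D \right)} = D$ ($C{\left(D \right)} = D - 0 = D + 0 = D$)
$\frac{1}{186925} - C{\left(51 \right)} = \frac{1}{186925} - 51 = - \frac{9533174}{186925}$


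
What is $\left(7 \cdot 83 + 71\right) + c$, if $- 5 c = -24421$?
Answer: $\frac{27681}{5} \approx 5536.2$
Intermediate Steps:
$c = \frac{24421}{5}$ ($c = \left(- \frac{1}{5}\right) \left(-24421\right) = \frac{24421}{5} \approx 4884.2$)
$\left(7 \cdot 83 + 71\right) + c = \left(7 \cdot 83 + 71\right) + \frac{24421}{5} = \left(581 + 71\right) + \frac{24421}{5} = 652 + \frac{24421}{5} = \frac{27681}{5}$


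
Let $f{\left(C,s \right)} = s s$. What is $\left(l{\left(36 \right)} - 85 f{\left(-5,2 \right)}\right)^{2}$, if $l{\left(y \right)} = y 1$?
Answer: $92416$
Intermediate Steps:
$f{\left(C,s \right)} = s^{2}$
$l{\left(y \right)} = y$
$\left(l{\left(36 \right)} - 85 f{\left(-5,2 \right)}\right)^{2} = \left(36 - 85 \cdot 2^{2}\right)^{2} = \left(36 - 340\right)^{2} = \left(-304\right)^{2} = 92416$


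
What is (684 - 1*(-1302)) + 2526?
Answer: 4512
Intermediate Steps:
(684 - 1*(-1302)) + 2526 = (684 + 1302) + 2526 = 1986 + 2526 = 4512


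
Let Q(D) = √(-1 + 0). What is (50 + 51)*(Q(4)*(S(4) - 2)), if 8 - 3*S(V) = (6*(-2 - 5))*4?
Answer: 17170*I/3 ≈ 5723.3*I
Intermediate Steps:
S(V) = 176/3 (S(V) = 8/3 - 6*(-2 - 5)*4/3 = 8/3 - 6*(-7)*4/3 = 8/3 - (-14)*4 = 8/3 - ⅓*(-168) = 8/3 + 56 = 176/3)
Q(D) = I (Q(D) = √(-1) = I)
(50 + 51)*(Q(4)*(S(4) - 2)) = (50 + 51)*(I*(176/3 - 2)) = 101*(I*(170/3)) = 101*(170*I/3) = 17170*I/3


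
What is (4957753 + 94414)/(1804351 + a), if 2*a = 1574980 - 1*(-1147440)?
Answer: 5052167/3165561 ≈ 1.5960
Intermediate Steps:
a = 1361210 (a = (1574980 - 1*(-1147440))/2 = (1574980 + 1147440)/2 = (½)*2722420 = 1361210)
(4957753 + 94414)/(1804351 + a) = (4957753 + 94414)/(1804351 + 1361210) = 5052167/3165561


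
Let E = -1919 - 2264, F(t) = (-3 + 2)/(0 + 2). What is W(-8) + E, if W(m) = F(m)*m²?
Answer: -4215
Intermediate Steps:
F(t) = -½ (F(t) = -1/2 = -1*½ = -½)
E = -4183
W(m) = -m²/2
W(-8) + E = -½*(-8)² - 4183 = -½*64 - 4183 = -32 - 4183 = -4215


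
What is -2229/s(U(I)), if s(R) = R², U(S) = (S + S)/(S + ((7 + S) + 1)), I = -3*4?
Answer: -2972/3 ≈ -990.67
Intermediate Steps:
I = -12
U(S) = 2*S/(8 + 2*S) (U(S) = (2*S)/(S + (8 + S)) = (2*S)/(8 + 2*S) = 2*S/(8 + 2*S))
-2229/s(U(I)) = -2229*(4 - 12)²/144 = -2229/((-12/(-8))²) = -2229/((-12*(-⅛))²) = -2229/((3/2)²) = -2229/9/4 = -2229*4/9 = -2972/3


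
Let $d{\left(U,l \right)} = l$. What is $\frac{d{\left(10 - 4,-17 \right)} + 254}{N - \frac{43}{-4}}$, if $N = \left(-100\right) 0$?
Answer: $\frac{948}{43} \approx 22.047$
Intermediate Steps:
$N = 0$
$\frac{d{\left(10 - 4,-17 \right)} + 254}{N - \frac{43}{-4}} = \frac{-17 + 254}{0 - \frac{43}{-4}} = \frac{237}{0 - - \frac{43}{4}} = \frac{237}{0 + \frac{43}{4}} = \frac{237}{\frac{43}{4}} = 237 \cdot \frac{4}{43} = \frac{948}{43}$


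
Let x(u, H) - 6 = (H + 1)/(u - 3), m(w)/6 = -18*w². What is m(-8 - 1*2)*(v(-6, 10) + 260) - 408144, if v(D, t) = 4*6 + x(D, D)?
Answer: -3546144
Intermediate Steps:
m(w) = -108*w² (m(w) = 6*(-18*w²) = -108*w²)
x(u, H) = 6 + (1 + H)/(-3 + u) (x(u, H) = 6 + (H + 1)/(u - 3) = 6 + (1 + H)/(-3 + u))
v(D, t) = 24 + (-17 + 7*D)/(-3 + D) (v(D, t) = 4*6 + (-17 + D + 6*D)/(-3 + D) = 24 + (-17 + 7*D)/(-3 + D))
m(-8 - 1*2)*(v(-6, 10) + 260) - 408144 = (-108*(-8 - 1*2)²)*((-89 + 31*(-6))/(-3 - 6) + 260) - 408144 = (-108*(-8 - 2)²)*((-89 - 186)/(-9) + 260) - 408144 = (-108*(-10)²)*(-⅑*(-275) + 260) - 408144 = (-108*100)*(275/9 + 260) - 408144 = -10800*2615/9 - 408144 = -3138000 - 408144 = -3546144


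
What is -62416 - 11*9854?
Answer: -170810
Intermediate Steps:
-62416 - 11*9854 = -62416 - 1*108394 = -62416 - 108394 = -170810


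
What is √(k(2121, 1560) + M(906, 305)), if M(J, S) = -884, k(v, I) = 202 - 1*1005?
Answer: I*√1687 ≈ 41.073*I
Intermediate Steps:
k(v, I) = -803 (k(v, I) = 202 - 1005 = -803)
√(k(2121, 1560) + M(906, 305)) = √(-803 - 884) = √(-1687) = I*√1687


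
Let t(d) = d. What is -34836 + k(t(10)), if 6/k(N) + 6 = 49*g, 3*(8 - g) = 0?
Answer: -6723345/193 ≈ -34836.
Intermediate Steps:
g = 8 (g = 8 - ⅓*0 = 8 + 0 = 8)
k(N) = 3/193 (k(N) = 6/(-6 + 49*8) = 6/(-6 + 392) = 6/386 = 6*(1/386) = 3/193)
-34836 + k(t(10)) = -34836 + 3/193 = -6723345/193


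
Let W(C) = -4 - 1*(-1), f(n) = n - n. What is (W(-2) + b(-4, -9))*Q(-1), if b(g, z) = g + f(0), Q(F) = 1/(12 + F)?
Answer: -7/11 ≈ -0.63636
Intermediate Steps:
f(n) = 0
b(g, z) = g (b(g, z) = g + 0 = g)
W(C) = -3 (W(C) = -4 + 1 = -3)
(W(-2) + b(-4, -9))*Q(-1) = (-3 - 4)/(12 - 1) = -7/11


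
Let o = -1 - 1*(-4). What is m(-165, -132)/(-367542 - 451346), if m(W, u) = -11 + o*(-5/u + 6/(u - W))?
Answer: 65/5147296 ≈ 1.2628e-5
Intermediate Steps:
o = 3 (o = -1 + 4 = 3)
m(W, u) = -11 - 15/u + 18/(u - W) (m(W, u) = -11 + 3*(-5/u + 6/(u - W)) = -11 + (-15/u + 18/(u - W)) = -11 - 15/u + 18/(u - W))
m(-165, -132)/(-367542 - 451346) = ((-15*(-165) - 3*(-132) + 11*(-132)² - 11*(-165)*(-132))/((-132)*(-165 - 1*(-132))))/(-367542 - 451346) = -(2475 + 396 + 11*17424 - 239580)/(132*(-165 + 132))/(-818888) = -1/132*(2475 + 396 + 191664 - 239580)/(-33)*(-1/818888) = -1/132*(-1/33)*(-45045)*(-1/818888) = -455/44*(-1/818888) = 65/5147296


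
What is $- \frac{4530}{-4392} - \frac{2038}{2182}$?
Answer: $\frac{77797}{798612} \approx 0.097415$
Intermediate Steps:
$- \frac{4530}{-4392} - \frac{2038}{2182} = \left(-4530\right) \left(- \frac{1}{4392}\right) - \frac{1019}{1091} = \frac{755}{732} - \frac{1019}{1091} = \frac{77797}{798612}$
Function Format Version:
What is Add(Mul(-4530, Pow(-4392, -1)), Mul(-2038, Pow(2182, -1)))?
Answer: Rational(77797, 798612) ≈ 0.097415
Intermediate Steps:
Add(Mul(-4530, Pow(-4392, -1)), Mul(-2038, Pow(2182, -1))) = Add(Mul(-4530, Rational(-1, 4392)), Mul(-2038, Rational(1, 2182))) = Add(Rational(755, 732), Rational(-1019, 1091)) = Rational(77797, 798612)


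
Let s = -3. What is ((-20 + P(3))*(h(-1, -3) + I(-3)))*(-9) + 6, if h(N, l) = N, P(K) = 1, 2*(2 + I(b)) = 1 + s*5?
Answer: -1704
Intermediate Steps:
I(b) = -9 (I(b) = -2 + (1 - 3*5)/2 = -2 + (1 - 15)/2 = -2 + (½)*(-14) = -2 - 7 = -9)
((-20 + P(3))*(h(-1, -3) + I(-3)))*(-9) + 6 = ((-20 + 1)*(-1 - 9))*(-9) + 6 = -19*(-10)*(-9) + 6 = 190*(-9) + 6 = -1710 + 6 = -1704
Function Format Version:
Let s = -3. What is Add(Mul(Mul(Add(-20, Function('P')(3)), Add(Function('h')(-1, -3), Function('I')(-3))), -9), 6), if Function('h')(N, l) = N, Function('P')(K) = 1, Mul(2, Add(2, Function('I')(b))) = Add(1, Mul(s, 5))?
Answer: -1704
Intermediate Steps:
Function('I')(b) = -9 (Function('I')(b) = Add(-2, Mul(Rational(1, 2), Add(1, Mul(-3, 5)))) = Add(-2, Mul(Rational(1, 2), Add(1, -15))) = Add(-2, Mul(Rational(1, 2), -14)) = Add(-2, -7) = -9)
Add(Mul(Mul(Add(-20, Function('P')(3)), Add(Function('h')(-1, -3), Function('I')(-3))), -9), 6) = Add(Mul(Mul(Add(-20, 1), Add(-1, -9)), -9), 6) = Add(Mul(Mul(-19, -10), -9), 6) = Add(Mul(190, -9), 6) = Add(-1710, 6) = -1704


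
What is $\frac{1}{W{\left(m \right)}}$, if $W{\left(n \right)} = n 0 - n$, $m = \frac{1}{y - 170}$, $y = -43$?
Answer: $213$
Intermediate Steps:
$m = - \frac{1}{213}$ ($m = \frac{1}{-43 - 170} = \frac{1}{-213} = - \frac{1}{213} \approx -0.0046948$)
$W{\left(n \right)} = - n$ ($W{\left(n \right)} = 0 - n = - n$)
$\frac{1}{W{\left(m \right)}} = \frac{1}{\left(-1\right) \left(- \frac{1}{213}\right)} = \frac{1}{\frac{1}{213}} = 213$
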